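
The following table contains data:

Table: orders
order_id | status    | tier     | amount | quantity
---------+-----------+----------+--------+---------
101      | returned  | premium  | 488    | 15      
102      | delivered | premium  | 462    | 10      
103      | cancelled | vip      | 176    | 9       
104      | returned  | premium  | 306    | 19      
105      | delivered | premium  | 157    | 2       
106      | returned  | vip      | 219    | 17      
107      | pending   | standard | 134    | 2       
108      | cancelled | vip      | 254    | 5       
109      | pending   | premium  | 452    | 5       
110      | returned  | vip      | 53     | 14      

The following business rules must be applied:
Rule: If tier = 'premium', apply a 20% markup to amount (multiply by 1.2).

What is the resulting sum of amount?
3074.0

Step 1: Records with tier = 'premium' have total amount = 1865
Step 2: Apply multiplier: 1865 × 1.2 = 2238.0
Step 3: Other records total: 836
Step 4: Final sum = 2238.0 + 836 = 3074.0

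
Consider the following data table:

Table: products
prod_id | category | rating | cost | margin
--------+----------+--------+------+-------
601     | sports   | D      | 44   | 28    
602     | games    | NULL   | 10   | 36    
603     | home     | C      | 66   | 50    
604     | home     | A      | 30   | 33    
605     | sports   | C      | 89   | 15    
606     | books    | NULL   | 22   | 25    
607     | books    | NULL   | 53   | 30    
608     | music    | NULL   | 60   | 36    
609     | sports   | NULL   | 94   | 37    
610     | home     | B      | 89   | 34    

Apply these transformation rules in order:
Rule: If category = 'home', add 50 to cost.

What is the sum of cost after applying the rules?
707

Step 1: Count records where category = 'home': 3
Step 2: Total bonus added: 3 × 50 = 150
Step 3: Original sum of cost: 557
Step 4: Final sum = 557 + 150 = 707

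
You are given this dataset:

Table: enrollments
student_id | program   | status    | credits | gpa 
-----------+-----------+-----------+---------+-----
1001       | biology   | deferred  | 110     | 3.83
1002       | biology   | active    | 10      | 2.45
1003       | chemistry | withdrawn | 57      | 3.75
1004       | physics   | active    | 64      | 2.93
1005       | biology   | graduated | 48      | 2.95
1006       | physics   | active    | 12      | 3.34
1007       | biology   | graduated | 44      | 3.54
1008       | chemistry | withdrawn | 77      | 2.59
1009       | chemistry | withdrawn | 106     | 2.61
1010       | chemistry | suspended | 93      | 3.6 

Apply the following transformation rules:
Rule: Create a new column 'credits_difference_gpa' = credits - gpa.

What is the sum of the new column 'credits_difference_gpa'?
589.41

Step 1: For each record, compute credits - gpa
Example calculations:
  110 - 3.83 = 106.17
  10 - 2.45 = 7.55
  57 - 3.75 = 53.25
  ...
Step 2: Sum all derived values
Step 3: Total = 589.41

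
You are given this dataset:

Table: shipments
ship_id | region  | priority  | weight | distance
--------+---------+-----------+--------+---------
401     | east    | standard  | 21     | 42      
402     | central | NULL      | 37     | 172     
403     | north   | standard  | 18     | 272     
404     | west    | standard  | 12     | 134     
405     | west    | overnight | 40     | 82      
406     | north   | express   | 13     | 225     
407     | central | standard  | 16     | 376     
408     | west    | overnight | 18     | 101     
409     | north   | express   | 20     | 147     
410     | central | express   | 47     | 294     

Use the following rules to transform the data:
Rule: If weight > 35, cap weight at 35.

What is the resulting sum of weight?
223

Step 1: 3 records have weight > 35
Step 2: These records originally summed to 124
Step 3: After capping: 3 × 35 = 105
Step 4: Unaffected records sum: 118
Step 5: Final sum = 105 + 118 = 223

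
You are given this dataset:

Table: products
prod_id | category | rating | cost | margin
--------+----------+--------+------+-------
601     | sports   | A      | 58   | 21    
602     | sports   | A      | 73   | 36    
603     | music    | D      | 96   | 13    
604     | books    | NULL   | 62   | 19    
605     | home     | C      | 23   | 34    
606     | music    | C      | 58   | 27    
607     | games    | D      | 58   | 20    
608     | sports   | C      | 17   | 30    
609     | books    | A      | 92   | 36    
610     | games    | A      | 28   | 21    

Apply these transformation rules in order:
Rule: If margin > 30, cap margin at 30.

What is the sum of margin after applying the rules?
241

Step 1: 3 records have margin > 30
Step 2: These records originally summed to 106
Step 3: After capping: 3 × 30 = 90
Step 4: Unaffected records sum: 151
Step 5: Final sum = 90 + 151 = 241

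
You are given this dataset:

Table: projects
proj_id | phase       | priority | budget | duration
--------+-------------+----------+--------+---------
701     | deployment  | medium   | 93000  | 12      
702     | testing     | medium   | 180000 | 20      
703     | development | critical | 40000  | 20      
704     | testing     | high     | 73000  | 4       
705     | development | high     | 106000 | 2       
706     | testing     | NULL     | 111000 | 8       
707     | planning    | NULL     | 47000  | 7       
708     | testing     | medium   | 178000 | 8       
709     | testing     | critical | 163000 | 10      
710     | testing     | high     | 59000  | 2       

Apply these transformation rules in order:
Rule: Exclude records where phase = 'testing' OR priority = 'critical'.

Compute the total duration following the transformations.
21

Step 1: Find records where phase = 'testing' OR priority = 'critical'
Step 2: 7 records match, summing to 72
Step 3: Original sum: 93
Step 4: Remaining sum = 93 - 72 = 21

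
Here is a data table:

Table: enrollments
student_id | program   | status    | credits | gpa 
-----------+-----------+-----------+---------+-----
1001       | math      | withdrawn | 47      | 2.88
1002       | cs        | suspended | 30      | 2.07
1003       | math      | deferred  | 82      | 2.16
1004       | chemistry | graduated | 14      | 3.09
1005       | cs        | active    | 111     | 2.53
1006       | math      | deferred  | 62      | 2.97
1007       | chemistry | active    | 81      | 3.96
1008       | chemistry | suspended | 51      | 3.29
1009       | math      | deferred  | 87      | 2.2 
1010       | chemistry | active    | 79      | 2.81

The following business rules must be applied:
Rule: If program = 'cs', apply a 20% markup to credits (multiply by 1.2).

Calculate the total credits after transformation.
672.2

Step 1: Records with program = 'cs' have total credits = 141
Step 2: Apply multiplier: 141 × 1.2 = 169.2
Step 3: Other records total: 503
Step 4: Final sum = 169.2 + 503 = 672.2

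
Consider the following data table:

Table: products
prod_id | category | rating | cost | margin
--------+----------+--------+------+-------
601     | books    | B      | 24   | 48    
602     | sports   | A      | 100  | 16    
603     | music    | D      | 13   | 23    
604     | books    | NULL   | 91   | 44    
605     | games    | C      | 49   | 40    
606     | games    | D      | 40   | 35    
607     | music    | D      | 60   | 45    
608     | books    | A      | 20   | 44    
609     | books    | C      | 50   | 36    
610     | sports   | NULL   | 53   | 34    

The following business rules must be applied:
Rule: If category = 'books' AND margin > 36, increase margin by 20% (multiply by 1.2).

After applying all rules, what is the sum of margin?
392.2

Step 1: Find records where category = 'books' AND margin > 36
Step 2: 3 records match, summing to 136
Step 3: After multiplier: 136 × 1.2 = 163.2
Step 4: Unaffected records sum: 229
Step 5: Final sum = 163.2 + 229 = 392.2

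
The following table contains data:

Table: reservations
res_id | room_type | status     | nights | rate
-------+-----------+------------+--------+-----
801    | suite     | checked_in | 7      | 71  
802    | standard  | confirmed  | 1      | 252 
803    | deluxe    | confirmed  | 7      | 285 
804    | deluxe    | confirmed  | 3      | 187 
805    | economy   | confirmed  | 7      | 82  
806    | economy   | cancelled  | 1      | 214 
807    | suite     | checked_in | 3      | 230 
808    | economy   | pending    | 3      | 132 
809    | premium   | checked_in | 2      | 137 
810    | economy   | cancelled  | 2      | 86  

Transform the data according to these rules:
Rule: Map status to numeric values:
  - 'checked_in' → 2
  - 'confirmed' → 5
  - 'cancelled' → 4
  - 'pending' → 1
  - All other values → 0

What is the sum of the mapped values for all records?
35

Step 1: Apply mapping to each record
Step 2: Count by status:
  'checked_in': 3 records × 2 = 6
  'confirmed': 4 records × 5 = 20
  'cancelled': 2 records × 4 = 8
  'pending': 1 records × 1 = 1
Step 3: Sum all mapped values = 35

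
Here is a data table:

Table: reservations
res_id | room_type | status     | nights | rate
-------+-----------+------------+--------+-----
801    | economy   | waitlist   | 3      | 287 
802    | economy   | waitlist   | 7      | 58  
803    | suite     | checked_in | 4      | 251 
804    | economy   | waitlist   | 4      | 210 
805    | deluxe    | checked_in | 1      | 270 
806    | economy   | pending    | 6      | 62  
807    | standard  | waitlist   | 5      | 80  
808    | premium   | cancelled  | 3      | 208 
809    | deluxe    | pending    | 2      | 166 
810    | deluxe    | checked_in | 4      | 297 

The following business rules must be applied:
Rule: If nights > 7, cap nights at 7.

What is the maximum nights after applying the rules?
7

Step 1: Original maximum nights = 7
Step 2: Check cap of 7 against maximum
Step 3: No records exceed the cap (max 7 <= cap 7), so no capping applies
Step 4: Maximum after transformation = 7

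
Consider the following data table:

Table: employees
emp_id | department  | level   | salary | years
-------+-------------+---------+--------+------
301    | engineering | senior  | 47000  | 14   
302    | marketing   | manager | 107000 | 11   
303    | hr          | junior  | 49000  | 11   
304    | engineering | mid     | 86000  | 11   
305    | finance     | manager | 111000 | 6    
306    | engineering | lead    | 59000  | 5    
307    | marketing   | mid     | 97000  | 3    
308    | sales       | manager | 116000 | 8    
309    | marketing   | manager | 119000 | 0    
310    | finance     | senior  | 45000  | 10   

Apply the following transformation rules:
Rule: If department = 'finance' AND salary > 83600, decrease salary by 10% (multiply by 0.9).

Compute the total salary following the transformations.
824900.0

Step 1: Find records where department = 'finance' AND salary > 83600
Step 2: 1 records match, summing to 111000
Step 3: After multiplier: 111000 × 0.9 = 99900.0
Step 4: Unaffected records sum: 725000
Step 5: Final sum = 99900.0 + 725000 = 824900.0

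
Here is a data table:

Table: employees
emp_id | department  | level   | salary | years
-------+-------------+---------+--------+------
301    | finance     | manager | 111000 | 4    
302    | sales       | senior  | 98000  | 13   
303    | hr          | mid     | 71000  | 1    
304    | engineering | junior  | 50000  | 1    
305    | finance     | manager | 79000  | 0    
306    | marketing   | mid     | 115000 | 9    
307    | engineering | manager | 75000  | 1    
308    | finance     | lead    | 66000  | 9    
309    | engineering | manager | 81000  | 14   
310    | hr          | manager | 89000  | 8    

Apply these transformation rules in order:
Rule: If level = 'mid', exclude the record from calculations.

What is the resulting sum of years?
50

Step 1: Identify records where level = 'mid'
Step 2: The excluded records sum to 10
Step 3: Original total years = 60
Step 4: Remaining total = 60 - 10 = 50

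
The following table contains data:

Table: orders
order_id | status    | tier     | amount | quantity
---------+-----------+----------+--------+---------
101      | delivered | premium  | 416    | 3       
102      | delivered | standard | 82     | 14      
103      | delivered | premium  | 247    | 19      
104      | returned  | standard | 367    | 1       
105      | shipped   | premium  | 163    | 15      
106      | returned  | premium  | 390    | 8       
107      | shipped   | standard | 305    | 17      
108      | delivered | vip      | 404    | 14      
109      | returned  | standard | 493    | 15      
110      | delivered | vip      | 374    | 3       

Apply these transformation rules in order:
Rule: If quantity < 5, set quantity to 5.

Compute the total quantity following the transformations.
117

Step 1: 3 records have quantity < 5
Step 2: These records originally summed to 7
Step 3: After setting to minimum: 3 × 5 = 15
Step 4: Unaffected records sum: 102
Step 5: Final sum = 15 + 102 = 117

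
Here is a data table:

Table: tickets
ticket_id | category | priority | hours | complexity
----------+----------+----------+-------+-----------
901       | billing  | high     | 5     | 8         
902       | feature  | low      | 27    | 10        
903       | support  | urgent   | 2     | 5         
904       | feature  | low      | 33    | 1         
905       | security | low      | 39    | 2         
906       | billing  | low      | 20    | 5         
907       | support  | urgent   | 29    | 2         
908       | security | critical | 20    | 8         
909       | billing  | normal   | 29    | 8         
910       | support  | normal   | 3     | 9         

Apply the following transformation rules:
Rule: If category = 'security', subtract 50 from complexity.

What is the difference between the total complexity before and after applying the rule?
100

Step 1: Original sum of complexity = 58
Step 2: 2 records have category = 'security'
Step 3: Each affected record changes by -50
Step 4: Total change = 2 × -50 = -100
Step 5: New sum = 58 + -100 = -42
Step 6: Difference = |-42 - 58| = 100
        (Sum decreased by 100)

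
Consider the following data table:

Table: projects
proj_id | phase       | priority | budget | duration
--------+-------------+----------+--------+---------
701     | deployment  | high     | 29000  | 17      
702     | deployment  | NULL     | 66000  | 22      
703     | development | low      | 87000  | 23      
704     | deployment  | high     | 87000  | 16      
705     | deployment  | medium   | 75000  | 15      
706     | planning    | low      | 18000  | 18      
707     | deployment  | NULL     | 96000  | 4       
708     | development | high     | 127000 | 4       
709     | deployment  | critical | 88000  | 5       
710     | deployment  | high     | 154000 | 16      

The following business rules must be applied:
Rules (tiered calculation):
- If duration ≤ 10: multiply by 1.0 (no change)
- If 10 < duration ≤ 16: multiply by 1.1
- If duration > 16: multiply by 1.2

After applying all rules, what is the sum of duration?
160.7

Step 1: Tier 1 (duration ≤ 10): 3 records, sum = 13 × 1.0 = 13.0
Step 2: Tier 2 (10 < duration ≤ 16): 3 records, sum = 47 × 1.1 = 51.7
Step 3: Tier 3 (duration > 16): 4 records, sum = 80 × 1.2 = 96.0
Step 4: Final sum = 13.0 + 51.7 + 96.0 = 160.7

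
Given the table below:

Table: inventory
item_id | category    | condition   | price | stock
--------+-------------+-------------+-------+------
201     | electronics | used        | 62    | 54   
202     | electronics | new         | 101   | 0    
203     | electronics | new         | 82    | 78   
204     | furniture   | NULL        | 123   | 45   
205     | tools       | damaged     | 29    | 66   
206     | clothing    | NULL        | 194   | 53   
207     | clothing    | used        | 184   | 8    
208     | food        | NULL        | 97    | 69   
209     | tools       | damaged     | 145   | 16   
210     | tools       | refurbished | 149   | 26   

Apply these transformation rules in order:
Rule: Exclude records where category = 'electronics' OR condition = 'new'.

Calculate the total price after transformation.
921

Step 1: Find records where category = 'electronics' OR condition = 'new'
Step 2: 3 records match, summing to 245
Step 3: Original sum: 1166
Step 4: Remaining sum = 1166 - 245 = 921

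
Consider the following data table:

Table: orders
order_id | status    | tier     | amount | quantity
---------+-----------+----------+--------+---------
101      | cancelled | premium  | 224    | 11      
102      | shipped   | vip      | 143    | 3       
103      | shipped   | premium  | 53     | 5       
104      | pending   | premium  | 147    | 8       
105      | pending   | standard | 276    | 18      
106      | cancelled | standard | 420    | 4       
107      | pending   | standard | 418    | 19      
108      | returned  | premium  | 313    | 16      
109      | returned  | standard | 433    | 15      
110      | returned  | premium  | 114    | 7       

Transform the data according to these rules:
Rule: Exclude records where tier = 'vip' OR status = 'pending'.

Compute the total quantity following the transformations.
58

Step 1: Find records where tier = 'vip' OR status = 'pending'
Step 2: 4 records match, summing to 48
Step 3: Original sum: 106
Step 4: Remaining sum = 106 - 48 = 58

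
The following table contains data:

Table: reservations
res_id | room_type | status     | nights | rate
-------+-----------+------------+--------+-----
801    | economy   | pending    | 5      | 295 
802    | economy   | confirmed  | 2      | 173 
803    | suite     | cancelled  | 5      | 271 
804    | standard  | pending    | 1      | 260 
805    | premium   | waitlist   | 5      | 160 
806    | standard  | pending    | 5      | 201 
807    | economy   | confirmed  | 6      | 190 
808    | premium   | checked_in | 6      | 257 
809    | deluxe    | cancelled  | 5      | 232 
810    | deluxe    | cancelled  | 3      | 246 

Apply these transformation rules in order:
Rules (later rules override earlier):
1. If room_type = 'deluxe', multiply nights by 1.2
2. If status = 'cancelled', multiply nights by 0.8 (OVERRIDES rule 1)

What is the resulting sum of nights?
40.4

Step 1: Rule 2 takes priority for records with status = 'cancelled'
  - 3 records: 13 × 0.8 = 10.4
Step 2: Rule 1 applies to remaining records with room_type = 'deluxe'
  - 0 records: 0 × 1.2 = 0.0
Step 3: Other records unchanged: 30
Step 4: Final sum = 10.4 + 0.0 + 30 = 40.4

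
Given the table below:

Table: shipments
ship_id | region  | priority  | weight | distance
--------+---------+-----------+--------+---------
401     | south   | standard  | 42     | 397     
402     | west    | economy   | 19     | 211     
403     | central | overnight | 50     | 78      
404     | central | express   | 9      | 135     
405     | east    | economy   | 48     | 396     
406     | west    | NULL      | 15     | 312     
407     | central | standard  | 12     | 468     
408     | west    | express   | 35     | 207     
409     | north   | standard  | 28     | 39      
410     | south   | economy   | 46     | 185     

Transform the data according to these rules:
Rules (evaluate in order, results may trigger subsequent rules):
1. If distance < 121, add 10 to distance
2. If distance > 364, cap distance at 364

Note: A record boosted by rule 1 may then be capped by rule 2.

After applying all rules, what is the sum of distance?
2279

Step 1: Apply rule 1 to records with distance < 121
  - 2 records get bonus of 10
  - Of these, 0 records then exceed 364 and get capped
Step 2: Apply rule 2 to records with distance > 364
  - 3 records (original) are capped
Step 3: Calculate final sum = 2279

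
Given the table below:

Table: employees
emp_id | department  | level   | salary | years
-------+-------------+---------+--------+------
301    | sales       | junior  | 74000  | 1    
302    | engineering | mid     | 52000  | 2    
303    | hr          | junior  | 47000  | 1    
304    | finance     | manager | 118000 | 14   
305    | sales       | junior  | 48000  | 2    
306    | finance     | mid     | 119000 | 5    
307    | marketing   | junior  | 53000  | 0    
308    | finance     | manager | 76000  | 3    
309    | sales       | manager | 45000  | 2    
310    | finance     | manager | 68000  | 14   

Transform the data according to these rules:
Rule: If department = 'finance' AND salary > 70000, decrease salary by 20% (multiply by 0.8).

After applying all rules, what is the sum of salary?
637400.0

Step 1: Find records where department = 'finance' AND salary > 70000
Step 2: 3 records match, summing to 313000
Step 3: After multiplier: 313000 × 0.8 = 250400.0
Step 4: Unaffected records sum: 387000
Step 5: Final sum = 250400.0 + 387000 = 637400.0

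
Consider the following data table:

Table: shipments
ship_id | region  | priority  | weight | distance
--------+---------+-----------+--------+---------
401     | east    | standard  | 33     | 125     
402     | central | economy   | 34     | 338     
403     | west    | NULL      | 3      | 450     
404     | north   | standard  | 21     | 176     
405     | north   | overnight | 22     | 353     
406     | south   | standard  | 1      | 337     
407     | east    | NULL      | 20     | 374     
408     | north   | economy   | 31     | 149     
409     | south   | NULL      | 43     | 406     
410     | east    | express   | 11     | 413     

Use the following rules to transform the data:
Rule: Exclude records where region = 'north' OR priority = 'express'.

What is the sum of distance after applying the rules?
2030

Step 1: Find records where region = 'north' OR priority = 'express'
Step 2: 4 records match, summing to 1091
Step 3: Original sum: 3121
Step 4: Remaining sum = 3121 - 1091 = 2030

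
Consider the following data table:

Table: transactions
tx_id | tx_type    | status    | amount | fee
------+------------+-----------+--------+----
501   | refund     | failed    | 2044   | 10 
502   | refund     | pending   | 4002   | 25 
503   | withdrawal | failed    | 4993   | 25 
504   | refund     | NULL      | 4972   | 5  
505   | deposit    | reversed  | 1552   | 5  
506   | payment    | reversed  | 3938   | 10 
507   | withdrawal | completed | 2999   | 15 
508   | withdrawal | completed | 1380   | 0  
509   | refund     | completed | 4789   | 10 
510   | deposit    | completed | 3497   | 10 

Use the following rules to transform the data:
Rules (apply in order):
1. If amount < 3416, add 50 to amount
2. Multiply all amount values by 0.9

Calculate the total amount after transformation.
30929.4

Step 1: Apply Rule 1 - Add 50 to records with amount < 3416
  - 4 records affected: 7975 + (4 × 50) = 8175
  - Unaffected records: 26191
  - Sum after Rule 1: 34366
Step 2: Apply Rule 2 - Multiply all by 0.9
  - 34366 × 0.9 = 30929.4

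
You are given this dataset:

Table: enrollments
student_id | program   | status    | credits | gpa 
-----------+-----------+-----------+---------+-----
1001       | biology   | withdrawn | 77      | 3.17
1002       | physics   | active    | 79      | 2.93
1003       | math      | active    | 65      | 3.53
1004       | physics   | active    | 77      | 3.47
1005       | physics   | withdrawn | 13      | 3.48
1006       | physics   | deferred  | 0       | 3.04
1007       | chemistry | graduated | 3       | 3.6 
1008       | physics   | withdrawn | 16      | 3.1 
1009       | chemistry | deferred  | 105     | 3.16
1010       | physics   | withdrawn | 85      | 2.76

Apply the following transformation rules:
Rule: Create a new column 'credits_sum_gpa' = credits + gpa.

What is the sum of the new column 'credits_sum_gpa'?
552.24

Step 1: For each record, compute credits + gpa
Example calculations:
  77 + 3.17 = 80.17
  79 + 2.93 = 81.93
  65 + 3.53 = 68.53
  ...
Step 2: Sum all derived values
Step 3: Total = 552.24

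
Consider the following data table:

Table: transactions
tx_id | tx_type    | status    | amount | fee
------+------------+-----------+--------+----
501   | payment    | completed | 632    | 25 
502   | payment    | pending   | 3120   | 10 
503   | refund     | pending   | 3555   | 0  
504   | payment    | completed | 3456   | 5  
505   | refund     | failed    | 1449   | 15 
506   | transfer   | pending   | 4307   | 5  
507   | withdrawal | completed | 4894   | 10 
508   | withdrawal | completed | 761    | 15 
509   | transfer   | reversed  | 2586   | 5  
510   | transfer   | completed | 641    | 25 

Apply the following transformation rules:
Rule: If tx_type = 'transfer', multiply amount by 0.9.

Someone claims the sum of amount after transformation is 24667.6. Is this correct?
No, the correct result is 24647.6.

Step 1: Calculate the correct sum after transformation
Step 2: Apply multiplier 0.9 to records where tx_type = 'transfer'
Step 3: Correct result = 24647.6
Step 4: Claimed result = 24667.6
Step 5: 24647.6 ≠ 24667.6
Conclusion: The claimed result is incorrect. The correct answer is 24647.6.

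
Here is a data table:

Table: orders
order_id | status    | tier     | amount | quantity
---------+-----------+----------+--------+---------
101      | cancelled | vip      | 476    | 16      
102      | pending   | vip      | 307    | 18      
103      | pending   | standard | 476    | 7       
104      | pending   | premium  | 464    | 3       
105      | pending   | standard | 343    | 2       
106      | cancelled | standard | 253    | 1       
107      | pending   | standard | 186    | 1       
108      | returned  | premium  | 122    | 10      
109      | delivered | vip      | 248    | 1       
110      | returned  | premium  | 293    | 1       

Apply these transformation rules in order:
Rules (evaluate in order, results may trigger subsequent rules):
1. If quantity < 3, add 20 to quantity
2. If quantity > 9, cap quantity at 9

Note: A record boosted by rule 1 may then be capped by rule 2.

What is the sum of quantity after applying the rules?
82

Step 1: Apply rule 1 to records with quantity < 3
  - 5 records get bonus of 20
  - Of these, 5 records then exceed 9 and get capped
Step 2: Apply rule 2 to records with quantity > 9
  - 3 records (original) are capped
Step 3: Calculate final sum = 82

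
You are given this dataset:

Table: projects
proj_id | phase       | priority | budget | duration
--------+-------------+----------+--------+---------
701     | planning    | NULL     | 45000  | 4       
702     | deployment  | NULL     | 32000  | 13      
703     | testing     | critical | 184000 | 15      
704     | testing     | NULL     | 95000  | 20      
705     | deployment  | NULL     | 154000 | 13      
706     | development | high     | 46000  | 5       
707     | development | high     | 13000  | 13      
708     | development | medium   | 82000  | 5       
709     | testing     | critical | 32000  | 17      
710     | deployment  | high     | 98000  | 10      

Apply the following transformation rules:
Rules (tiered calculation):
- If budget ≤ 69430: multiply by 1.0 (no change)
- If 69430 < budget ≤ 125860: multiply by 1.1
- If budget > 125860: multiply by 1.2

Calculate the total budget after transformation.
876100.0

Step 1: Tier 1 (budget ≤ 69430): 5 records, sum = 168000 × 1.0 = 168000.0
Step 2: Tier 2 (69430 < budget ≤ 125860): 3 records, sum = 275000 × 1.1 = 302500.0
Step 3: Tier 3 (budget > 125860): 2 records, sum = 338000 × 1.2 = 405600.0
Step 4: Final sum = 168000.0 + 302500.0 + 405600.0 = 876100.0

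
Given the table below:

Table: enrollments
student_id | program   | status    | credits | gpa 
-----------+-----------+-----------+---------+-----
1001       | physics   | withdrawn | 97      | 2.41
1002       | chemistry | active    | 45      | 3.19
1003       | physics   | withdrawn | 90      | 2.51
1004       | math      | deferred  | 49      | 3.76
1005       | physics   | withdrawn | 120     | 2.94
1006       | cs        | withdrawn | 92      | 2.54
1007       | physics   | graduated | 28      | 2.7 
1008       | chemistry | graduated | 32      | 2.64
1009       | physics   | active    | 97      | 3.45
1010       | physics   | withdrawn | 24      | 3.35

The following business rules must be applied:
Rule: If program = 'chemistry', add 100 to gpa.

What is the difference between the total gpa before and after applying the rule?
200.0

Step 1: Original sum of gpa = 29.49
Step 2: 2 records have program = 'chemistry'
Step 3: Each affected record changes by 100
Step 4: Total change = 2 × 100 = 200
Step 5: New sum = 29.49 + 200 = 229.49
Step 6: Difference = |229.49 - 29.49| = 200.0
        (Sum increased by 200.0)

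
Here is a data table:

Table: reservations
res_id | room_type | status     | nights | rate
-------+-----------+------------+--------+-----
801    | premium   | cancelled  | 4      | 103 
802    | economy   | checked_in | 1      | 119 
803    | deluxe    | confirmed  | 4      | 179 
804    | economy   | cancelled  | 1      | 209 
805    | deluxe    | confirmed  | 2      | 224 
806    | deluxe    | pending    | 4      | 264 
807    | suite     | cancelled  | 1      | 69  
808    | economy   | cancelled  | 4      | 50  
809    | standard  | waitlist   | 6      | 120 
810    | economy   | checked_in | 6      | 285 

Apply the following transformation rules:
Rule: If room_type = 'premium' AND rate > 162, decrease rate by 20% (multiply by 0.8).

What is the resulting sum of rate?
1622

Step 1: Find records where room_type = 'premium' AND rate > 162
Step 2: 0 records match, summing to 0
Step 3: After multiplier: 0 × 0.8 = 0.0
Step 4: Unaffected records sum: 1622
Step 5: Final sum = 0.0 + 1622 = 1622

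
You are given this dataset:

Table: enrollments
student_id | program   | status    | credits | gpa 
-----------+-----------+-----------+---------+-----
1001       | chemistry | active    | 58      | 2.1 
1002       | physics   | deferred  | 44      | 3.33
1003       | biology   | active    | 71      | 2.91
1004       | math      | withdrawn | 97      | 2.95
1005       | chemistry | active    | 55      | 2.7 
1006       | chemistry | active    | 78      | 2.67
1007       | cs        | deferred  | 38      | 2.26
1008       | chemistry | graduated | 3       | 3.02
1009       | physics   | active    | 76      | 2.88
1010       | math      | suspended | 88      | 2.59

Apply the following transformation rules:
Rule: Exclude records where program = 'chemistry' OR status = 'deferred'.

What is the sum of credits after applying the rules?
332

Step 1: Find records where program = 'chemistry' OR status = 'deferred'
Step 2: 6 records match, summing to 276
Step 3: Original sum: 608
Step 4: Remaining sum = 608 - 276 = 332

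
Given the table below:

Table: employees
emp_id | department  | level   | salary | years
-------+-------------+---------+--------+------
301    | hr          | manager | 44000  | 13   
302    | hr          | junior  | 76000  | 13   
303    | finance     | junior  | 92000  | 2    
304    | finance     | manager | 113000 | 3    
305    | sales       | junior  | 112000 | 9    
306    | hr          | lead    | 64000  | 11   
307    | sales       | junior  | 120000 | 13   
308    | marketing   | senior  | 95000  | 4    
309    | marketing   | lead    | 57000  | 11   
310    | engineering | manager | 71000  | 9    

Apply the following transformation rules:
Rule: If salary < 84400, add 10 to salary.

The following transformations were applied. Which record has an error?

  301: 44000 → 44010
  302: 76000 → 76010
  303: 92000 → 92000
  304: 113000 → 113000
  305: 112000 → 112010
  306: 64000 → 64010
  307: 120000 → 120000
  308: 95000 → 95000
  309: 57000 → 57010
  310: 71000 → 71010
Record 305 has an error. The correct transformed value should be 112000, not 112010.

Step 1: Check each record against the rule
Step 2: Record 305 has salary = 112000
Step 3: Since 112000 >= 84400, the bonus should not have been applied
Step 4: Correct value = 112000, but claimed value = 112010
Conclusion: Record 305 has the error.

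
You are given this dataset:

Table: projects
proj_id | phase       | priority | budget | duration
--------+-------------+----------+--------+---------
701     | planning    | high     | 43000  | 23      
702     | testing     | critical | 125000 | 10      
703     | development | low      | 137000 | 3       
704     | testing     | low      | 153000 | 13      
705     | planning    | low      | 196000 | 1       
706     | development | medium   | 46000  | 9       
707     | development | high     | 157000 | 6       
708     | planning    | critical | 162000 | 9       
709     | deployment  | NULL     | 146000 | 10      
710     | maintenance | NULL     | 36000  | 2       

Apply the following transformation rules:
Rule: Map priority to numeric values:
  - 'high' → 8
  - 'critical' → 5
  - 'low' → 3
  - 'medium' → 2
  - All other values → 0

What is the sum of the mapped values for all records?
37

Step 1: Apply mapping to each record
Step 2: Count by status:
  'high': 2 records × 8 = 16
  'critical': 2 records × 5 = 10
  'low': 3 records × 3 = 9
  'medium': 1 records × 2 = 2
Step 3: Sum all mapped values = 37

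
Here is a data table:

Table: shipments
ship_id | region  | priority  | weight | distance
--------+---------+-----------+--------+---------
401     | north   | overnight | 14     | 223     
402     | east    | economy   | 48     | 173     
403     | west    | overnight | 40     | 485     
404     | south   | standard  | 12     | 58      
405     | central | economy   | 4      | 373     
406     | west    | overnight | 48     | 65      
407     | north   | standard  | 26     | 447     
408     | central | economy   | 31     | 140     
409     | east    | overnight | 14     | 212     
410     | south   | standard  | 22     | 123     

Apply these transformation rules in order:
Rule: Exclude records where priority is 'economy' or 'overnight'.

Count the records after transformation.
3

Step 1: Count records to exclude
  - 3 (economy) + 4 (overnight) = 7 records
Step 2: Total records: 10
Step 3: Remaining = 10 - 7 = 3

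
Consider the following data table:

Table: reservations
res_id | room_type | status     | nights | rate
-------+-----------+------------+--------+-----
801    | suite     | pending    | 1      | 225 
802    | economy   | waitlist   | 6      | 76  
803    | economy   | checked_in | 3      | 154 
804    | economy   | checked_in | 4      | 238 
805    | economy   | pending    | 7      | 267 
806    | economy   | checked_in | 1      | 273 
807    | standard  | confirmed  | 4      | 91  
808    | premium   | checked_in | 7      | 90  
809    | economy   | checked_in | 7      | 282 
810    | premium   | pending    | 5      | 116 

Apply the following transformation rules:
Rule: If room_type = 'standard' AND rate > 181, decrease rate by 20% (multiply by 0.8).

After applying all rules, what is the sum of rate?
1812

Step 1: Find records where room_type = 'standard' AND rate > 181
Step 2: 0 records match, summing to 0
Step 3: After multiplier: 0 × 0.8 = 0.0
Step 4: Unaffected records sum: 1812
Step 5: Final sum = 0.0 + 1812 = 1812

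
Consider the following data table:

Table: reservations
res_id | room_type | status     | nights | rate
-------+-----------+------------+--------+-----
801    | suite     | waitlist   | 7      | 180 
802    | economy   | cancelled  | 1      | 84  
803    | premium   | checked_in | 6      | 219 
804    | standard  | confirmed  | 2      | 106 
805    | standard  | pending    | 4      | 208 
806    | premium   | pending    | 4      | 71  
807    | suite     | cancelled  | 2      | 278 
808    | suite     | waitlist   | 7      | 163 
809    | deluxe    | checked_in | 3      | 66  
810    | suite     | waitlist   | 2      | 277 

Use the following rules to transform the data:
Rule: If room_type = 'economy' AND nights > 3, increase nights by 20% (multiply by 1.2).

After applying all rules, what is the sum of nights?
38

Step 1: Find records where room_type = 'economy' AND nights > 3
Step 2: 0 records match, summing to 0
Step 3: After multiplier: 0 × 1.2 = 0.0
Step 4: Unaffected records sum: 38
Step 5: Final sum = 0.0 + 38 = 38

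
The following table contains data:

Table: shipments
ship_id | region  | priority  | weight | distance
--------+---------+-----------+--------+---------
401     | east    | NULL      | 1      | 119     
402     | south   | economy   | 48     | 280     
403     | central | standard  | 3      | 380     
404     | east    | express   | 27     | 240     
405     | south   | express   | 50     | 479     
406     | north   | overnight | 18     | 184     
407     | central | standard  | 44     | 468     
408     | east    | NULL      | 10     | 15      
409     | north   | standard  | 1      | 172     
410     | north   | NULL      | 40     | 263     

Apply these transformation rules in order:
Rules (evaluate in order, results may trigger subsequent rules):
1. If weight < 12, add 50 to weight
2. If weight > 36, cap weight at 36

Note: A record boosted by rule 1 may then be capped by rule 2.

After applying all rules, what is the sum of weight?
333

Step 1: Apply rule 1 to records with weight < 12
  - 4 records get bonus of 50
  - Of these, 4 records then exceed 36 and get capped
Step 2: Apply rule 2 to records with weight > 36
  - 4 records (original) are capped
Step 3: Calculate final sum = 333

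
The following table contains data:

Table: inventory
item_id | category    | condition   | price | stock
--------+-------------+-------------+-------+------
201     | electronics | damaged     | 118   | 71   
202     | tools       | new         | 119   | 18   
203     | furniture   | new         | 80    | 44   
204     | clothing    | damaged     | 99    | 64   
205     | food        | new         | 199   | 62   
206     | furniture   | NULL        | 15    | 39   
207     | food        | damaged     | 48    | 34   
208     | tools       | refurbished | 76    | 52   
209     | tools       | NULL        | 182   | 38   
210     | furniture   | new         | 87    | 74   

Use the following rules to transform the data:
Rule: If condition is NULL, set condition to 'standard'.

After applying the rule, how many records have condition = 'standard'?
2

Step 1: Count records where condition IS NULL
Step 2: Found 2 records with NULL condition
Step 3: These records will have condition set to 'standard'
Step 4: Records already having condition = 'standard': 0
Step 5: Answer: 2 + 0 = 2 records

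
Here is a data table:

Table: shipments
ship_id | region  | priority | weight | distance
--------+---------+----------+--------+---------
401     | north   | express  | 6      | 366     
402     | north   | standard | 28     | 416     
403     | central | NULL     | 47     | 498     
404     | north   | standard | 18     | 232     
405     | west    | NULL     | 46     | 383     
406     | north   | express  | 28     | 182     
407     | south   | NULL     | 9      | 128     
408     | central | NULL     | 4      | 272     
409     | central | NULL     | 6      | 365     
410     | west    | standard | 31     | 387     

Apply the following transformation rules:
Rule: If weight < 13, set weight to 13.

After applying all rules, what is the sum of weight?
250

Step 1: 4 records have weight < 13
Step 2: These records originally summed to 25
Step 3: After setting to minimum: 4 × 13 = 52
Step 4: Unaffected records sum: 198
Step 5: Final sum = 52 + 198 = 250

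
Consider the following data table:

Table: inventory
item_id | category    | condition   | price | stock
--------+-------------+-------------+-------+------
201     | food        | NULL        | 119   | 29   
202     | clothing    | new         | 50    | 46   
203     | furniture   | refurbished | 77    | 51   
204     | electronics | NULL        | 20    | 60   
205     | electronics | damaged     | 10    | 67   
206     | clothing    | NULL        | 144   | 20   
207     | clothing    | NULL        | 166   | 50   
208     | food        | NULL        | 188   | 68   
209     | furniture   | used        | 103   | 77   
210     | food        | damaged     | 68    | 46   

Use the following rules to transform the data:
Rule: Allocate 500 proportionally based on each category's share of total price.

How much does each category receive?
clothing: 190.48, electronics: 15.87, food: 198.41, furniture: 95.24

Step 1: Calculate total price = 945
Step 2: Calculate each category's proportion:
  clothing: 360/945 = 38.10% → 190.48
  electronics: 30/945 = 3.17% → 15.87
  food: 375/945 = 39.68% → 198.41
  furniture: 180/945 = 19.05% → 95.24
Step 3: Verify: sum of allocations ≈ 500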